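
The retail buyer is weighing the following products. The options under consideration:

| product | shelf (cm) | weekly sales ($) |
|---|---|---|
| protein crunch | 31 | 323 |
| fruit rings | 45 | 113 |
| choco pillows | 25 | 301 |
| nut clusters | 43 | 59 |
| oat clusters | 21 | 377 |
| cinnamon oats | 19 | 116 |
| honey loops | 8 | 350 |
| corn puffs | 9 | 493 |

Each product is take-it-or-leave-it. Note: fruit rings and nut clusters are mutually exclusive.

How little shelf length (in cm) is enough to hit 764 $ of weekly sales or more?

17

Look for the lowest-shelf combination reaching 764.
honey loops + corn puffs reaches 843 using 17 cm.
Any bundle with less than 17 cm falls short of 764.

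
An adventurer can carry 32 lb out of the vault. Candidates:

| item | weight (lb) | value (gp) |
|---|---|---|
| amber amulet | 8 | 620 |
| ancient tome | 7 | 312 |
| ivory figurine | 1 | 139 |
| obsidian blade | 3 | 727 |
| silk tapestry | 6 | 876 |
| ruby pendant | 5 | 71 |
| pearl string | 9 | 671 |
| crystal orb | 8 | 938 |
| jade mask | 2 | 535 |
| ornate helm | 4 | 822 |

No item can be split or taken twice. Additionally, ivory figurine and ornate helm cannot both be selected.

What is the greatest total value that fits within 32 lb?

Best packing: obsidian blade + silk tapestry + pearl string + crystal orb + jade mask + ornate helm — 32 lb, 4569 total.
Every other selection either busts 32 lb or breaks a pairing rule or fails to beat 4569.

4569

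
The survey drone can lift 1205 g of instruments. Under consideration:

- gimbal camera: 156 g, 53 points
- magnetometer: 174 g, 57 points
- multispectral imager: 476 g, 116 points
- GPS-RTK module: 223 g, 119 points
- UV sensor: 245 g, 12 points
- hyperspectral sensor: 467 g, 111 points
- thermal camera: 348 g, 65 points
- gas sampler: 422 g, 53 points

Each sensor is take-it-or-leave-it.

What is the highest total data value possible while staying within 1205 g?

Greedy by ratio would take gimbal camera + magnetometer + multispectral imager + GPS-RTK module: 1029 g used, total 345.
The 174 g tied up in magnetometer is better spent on thermal camera — total rises to 353 (1203 g).
An exhaustive check of the 256 subsets confirms 353.

353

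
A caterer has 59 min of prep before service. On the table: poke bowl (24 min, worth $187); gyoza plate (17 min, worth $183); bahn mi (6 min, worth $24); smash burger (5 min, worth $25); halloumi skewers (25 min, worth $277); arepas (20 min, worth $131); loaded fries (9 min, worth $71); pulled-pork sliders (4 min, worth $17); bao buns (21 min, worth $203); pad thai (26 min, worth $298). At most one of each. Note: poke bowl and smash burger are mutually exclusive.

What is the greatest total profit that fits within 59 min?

Ranking by ratio (profit/min): pad thai 11.46, halloumi skewers 11.08, gyoza plate 10.76, bao buns 9.67.
Best packing: smash burger + halloumi skewers + pad thai — 56 min, 600 total.
Nothing else feasible within 59 min beats 600.

600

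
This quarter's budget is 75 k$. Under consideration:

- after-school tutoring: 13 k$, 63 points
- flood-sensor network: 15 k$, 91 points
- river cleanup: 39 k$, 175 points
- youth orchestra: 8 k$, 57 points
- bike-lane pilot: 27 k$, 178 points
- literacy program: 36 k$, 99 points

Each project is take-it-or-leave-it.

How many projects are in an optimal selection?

Optimal total is 410.
One optimal bundle: river cleanup + youth orchestra + bike-lane pilot (74 k$).
Any selection reaching 410 contains exactly 3 projects.

3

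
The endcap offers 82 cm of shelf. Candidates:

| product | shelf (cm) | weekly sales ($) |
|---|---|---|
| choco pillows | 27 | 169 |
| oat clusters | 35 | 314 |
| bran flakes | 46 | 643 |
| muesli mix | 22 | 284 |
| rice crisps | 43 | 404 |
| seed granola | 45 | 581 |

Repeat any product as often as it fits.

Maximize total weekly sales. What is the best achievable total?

957

Ranking by ratio (weekly sales/cm): bran flakes 13.98, seed granola 12.91, muesli mix 12.91.
The ratio heuristic lands on bran flakes + muesli mix (927) but leaves 14 cm idle.
Dropping muesli mix frees 22 cm; slotting in oat clusters (35 cm) lifts the total to 957 at 81 cm.
No other feasible combination exceeds 957.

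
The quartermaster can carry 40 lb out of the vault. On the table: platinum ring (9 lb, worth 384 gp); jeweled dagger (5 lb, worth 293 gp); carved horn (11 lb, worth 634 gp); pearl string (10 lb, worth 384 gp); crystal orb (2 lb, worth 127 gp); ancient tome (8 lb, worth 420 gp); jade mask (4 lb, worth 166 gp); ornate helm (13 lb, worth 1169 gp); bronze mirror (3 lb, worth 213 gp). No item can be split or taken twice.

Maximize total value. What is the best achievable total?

2729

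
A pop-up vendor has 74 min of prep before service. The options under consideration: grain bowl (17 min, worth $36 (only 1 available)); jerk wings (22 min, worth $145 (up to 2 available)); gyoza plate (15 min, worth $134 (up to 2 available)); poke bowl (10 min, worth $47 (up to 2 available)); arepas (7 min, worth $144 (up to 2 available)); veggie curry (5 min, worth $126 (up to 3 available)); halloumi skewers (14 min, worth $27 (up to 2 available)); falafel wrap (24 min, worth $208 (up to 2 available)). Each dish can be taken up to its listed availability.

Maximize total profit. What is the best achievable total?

By profit per min: veggie curry 25.20, arepas 20.57, gyoza plate 8.93, falafel wrap 8.67 lead.
Filling by ratio: 2×gyoza plate + poke bowl + 2×arepas + 3×veggie curry for 981, with 5 min left unused.
Replace gyoza plate and poke bowl with falafel wrap: the trade gains 27 net, giving 1008 at 68 min.

1008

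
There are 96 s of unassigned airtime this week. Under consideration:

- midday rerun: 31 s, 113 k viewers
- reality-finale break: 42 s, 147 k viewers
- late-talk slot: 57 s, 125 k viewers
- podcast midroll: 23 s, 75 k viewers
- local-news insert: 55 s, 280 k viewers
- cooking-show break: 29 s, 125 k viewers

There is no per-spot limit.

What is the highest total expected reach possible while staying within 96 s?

Ranking by ratio (expected reach/s): local-news insert 5.09, cooking-show break 4.31, midday rerun 3.65.
Best packing: local-news insert + cooking-show break — 84 s, 405 total.

405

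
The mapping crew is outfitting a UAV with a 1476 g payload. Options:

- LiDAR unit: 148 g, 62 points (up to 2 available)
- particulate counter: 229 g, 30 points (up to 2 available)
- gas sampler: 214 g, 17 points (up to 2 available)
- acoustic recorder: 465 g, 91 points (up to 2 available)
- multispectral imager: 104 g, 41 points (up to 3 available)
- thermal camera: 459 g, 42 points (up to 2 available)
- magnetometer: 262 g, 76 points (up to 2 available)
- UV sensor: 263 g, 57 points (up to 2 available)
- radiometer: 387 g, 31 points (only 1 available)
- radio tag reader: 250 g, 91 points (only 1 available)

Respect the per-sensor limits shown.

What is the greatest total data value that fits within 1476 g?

490

Density check — LiDAR unit 0.42, multispectral imager 0.39, radio tag reader 0.36, magnetometer 0.29 are the best per g.
Taking 2×LiDAR unit + 3×multispectral imager + 2×magnetometer + radio tag reader: 1382 g used, 490 in data value.
Every other selection either busts 1476 g or exceeds an availability limit or fails to beat 490.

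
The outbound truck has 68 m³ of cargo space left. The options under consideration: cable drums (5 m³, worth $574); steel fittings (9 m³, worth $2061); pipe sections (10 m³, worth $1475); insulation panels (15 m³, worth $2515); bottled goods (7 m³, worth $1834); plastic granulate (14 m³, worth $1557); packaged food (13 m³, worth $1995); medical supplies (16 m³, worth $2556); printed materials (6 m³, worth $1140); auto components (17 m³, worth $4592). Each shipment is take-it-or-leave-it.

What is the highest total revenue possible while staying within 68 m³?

Density check — auto components 270.12, bottled goods 262.00, steel fittings 229.00, printed materials 190.00 are the best per m³.
A density-first pass picks steel fittings + insulation panels + bottled goods + packaged food + printed materials + auto components — 14137 at 67 m³.
The 15 m³ tied up in insulation panels is better spent on medical supplies — total rises to 14178 (68 m³).

14178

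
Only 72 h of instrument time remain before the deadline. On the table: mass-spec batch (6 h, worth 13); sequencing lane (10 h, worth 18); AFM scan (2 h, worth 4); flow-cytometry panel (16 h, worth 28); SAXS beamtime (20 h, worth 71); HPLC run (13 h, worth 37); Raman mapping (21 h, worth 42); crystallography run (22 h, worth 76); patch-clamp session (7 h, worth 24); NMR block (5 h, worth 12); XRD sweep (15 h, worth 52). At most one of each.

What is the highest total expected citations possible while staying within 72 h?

Ranking by ratio (expected citations/h): SAXS beamtime 3.55, XRD sweep 3.47, crystallography run 3.45.
Taking the top-ratio experiments first gives AFM scan + SAXS beamtime + crystallography run + patch-clamp session + NMR block + XRD sweep for 239 (71 h).
Dropping patch-clamp session and NMR block frees 12 h; slotting in HPLC run (13 h) lifts the total to 240 at 72 h.
An exhaustive check of the 2048 subsets confirms 240.

240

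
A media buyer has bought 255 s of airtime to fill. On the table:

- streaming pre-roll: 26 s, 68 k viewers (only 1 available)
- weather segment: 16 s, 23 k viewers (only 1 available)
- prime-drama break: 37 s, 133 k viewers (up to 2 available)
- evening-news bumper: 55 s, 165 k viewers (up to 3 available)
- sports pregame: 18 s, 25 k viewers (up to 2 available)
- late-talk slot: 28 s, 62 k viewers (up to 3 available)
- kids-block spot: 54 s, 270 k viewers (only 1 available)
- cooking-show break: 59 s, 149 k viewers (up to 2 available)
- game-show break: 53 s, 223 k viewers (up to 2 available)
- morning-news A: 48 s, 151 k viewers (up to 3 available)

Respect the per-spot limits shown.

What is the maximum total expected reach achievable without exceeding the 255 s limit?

1014

The ratio heuristic lands on weather segment + 2×prime-drama break + kids-block spot + 2×game-show break (1005) but leaves 5 s idle.
Dropping weather segment and prime-drama break frees 53 s; slotting in evening-news bumper (55 s) lifts the total to 1014 at 252 s.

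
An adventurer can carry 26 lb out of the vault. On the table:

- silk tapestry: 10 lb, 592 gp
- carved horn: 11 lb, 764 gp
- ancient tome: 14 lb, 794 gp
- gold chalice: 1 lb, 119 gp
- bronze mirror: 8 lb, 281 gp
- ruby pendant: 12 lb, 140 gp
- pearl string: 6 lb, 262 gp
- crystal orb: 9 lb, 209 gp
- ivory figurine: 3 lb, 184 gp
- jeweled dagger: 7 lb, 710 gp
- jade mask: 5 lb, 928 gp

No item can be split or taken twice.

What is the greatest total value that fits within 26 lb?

2586

Filling by ratio: carved horn + gold chalice + jeweled dagger + jade mask for 2521, with 2 lb left unused.
Dropping gold chalice frees 1 lb; slotting in ivory figurine (3 lb) lifts the total to 2586 at 26 lb.
Every other selection either busts 26 lb or fails to beat 2586.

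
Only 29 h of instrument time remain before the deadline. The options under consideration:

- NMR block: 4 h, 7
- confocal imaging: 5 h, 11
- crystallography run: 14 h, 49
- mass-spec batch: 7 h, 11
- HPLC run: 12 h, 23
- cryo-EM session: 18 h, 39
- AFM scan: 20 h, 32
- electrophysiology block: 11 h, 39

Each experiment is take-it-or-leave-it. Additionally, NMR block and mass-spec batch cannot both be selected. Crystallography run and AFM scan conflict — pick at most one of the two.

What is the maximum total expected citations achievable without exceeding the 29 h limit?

NMR block + crystallography run + electrophysiology block uses 29 of the 29 h and totals 95.
An exhaustive check of the 256 subsets confirms 95.

95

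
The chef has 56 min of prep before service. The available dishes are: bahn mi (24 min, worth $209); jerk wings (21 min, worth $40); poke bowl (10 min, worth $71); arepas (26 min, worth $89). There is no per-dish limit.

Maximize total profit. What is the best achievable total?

The ratio heuristic lands on 2×bahn mi (418) but leaves 8 min idle.
Dropping bahn mi frees 24 min; slotting in 3×poke bowl (30 min) lifts the total to 422 at 54 min.
Every other selection either busts 56 min or fails to beat 422.

422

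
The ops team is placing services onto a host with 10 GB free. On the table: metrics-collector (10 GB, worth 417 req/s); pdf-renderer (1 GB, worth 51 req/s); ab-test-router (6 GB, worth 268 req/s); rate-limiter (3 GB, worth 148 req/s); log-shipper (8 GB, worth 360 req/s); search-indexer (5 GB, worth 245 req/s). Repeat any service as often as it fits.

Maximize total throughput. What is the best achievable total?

Ranking by ratio (throughput/GB): pdf-renderer 51.00, rate-limiter 49.33, search-indexer 49.00.
10×pdf-renderer uses 10 of the 10 GB and totals 510.
That's the maximum — no swap from here does better than 510.

510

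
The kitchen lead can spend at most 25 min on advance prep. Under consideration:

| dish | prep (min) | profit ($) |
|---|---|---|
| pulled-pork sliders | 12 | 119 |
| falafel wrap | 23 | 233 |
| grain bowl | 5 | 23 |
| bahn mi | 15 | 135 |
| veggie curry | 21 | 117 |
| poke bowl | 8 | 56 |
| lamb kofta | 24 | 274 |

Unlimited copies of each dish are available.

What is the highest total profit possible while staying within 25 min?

274

Ranking by ratio (profit/min): lamb kofta 11.42, falafel wrap 10.13, pulled-pork sliders 9.92, bahn mi 9.00.
Best packing: lamb kofta — 24 min, 274 total.
The spare 1 min is too small for any remaining dish, and no exchange beats 274.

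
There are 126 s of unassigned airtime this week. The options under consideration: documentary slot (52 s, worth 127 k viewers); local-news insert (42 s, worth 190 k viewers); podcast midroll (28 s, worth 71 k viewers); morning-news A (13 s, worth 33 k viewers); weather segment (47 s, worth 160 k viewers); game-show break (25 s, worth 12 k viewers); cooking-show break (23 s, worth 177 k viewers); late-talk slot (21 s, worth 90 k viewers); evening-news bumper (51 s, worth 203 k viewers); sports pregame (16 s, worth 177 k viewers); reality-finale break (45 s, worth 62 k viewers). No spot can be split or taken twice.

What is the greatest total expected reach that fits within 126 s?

680

Density check — sports pregame 11.06, cooking-show break 7.70, local-news insert 4.52 are the best per s.
Greedy by ratio would take local-news insert + morning-news A + cooking-show break + late-talk slot + sports pregame: 115 s used, total 667.
Replace local-news insert with evening-news bumper: the trade gains 13 net, giving 680 at 124 s.
Runner-up local-news insert + morning-news A + cooking-show break + late-talk slot + sports pregame tops out at 667.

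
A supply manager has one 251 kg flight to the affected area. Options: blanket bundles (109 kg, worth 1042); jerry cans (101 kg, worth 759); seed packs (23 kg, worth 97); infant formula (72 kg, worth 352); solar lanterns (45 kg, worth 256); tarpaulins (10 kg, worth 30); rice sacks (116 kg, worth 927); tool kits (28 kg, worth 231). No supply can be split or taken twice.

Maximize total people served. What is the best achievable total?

Taking the top-ratio supplies first gives blanket bundles + jerry cans + tarpaulins + tool kits for 2062 (248 kg).
Using the slack differently, blanket bundles + seed packs + rice sacks comes to 2066 at 248 kg.
Next best is blanket bundles + jerry cans + tarpaulins + tool kits at 2062 (248 kg) — short by 4.

2066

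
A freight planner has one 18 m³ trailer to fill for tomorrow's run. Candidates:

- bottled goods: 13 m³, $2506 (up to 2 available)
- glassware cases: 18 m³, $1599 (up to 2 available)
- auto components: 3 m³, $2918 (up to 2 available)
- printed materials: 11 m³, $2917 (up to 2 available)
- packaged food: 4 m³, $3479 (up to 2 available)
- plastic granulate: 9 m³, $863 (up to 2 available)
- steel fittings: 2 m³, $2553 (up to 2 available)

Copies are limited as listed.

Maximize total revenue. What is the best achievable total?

Density check — steel fittings 1276.50, auto components 972.67, packaged food 869.75 are the best per m³.
The ratio ordering already packs tightly: 2×auto components + 2×packaged food + 2×steel fittings, 18 m³, 17900.

17900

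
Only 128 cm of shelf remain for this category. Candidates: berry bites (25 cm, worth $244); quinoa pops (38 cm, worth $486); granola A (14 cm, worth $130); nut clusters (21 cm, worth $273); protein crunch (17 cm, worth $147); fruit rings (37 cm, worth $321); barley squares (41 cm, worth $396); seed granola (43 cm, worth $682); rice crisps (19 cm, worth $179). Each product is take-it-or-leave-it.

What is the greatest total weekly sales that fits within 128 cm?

1685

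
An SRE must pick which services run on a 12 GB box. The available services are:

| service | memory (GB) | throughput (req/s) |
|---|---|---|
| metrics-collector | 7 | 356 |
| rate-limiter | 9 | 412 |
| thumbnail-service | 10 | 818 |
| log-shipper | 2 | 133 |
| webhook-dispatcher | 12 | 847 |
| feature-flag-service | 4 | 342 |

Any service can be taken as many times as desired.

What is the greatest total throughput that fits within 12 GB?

1026

Ranking by ratio (throughput/GB): feature-flag-service 85.50, thumbnail-service 81.80, webhook-dispatcher 70.58, log-shipper 66.50.
The ratio ordering already packs tightly: 3×feature-flag-service, 12 GB, 1026.
Nothing else within 12 GB beats 1026.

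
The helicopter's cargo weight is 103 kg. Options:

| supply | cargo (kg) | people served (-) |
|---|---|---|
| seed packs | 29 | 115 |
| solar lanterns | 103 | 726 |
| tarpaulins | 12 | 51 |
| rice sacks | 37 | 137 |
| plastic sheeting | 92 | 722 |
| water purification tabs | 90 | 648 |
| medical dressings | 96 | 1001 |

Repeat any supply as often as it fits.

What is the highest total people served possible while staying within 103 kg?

1001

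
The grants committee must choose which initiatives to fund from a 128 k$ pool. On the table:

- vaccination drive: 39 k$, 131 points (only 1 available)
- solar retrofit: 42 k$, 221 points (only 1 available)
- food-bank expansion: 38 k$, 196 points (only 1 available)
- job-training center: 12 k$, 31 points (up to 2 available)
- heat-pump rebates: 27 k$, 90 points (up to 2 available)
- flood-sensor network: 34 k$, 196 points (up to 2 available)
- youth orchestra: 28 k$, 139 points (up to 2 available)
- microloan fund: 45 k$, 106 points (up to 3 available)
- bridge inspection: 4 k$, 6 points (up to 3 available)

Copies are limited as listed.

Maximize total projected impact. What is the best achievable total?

Greedy by ratio would take solar retrofit + job-training center + 2×flood-sensor network + bridge inspection: 126 k$ used, total 650.
Replace solar retrofit and job-training center with 2×youth orchestra: the trade gains 26 net, giving 676 at 128 k$.
No other feasible combination exceeds 676.

676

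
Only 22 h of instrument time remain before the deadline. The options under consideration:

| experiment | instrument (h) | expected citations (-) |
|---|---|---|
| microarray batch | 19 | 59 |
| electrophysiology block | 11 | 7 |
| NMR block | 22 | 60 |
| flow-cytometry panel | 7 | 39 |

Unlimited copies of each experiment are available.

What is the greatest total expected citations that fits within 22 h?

117

Best packing: 3×flow-cytometry panel — 21 h, 117 total.
That's the maximum — no swap from here does better than 117.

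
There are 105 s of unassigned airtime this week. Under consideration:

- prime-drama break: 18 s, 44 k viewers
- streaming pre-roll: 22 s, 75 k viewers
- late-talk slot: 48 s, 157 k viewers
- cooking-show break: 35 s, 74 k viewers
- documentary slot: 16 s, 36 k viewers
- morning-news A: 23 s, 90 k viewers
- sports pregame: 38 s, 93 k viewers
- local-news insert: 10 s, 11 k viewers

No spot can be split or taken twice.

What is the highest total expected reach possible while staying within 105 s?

333

Streaming pre-roll + late-talk slot + morning-news A + local-news insert uses 103 of the 105 s and totals 333.
No other feasible combination exceeds 333.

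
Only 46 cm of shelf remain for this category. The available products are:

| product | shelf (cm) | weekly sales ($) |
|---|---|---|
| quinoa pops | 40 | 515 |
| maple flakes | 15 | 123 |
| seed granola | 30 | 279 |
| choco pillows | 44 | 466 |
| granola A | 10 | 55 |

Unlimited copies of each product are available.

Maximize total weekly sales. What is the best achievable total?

515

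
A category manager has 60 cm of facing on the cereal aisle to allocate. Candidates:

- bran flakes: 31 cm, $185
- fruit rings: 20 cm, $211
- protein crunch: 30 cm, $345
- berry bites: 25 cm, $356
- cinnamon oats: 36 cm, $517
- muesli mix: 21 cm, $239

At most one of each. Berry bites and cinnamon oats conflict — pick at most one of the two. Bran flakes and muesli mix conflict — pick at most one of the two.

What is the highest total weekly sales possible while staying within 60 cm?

Best packing: cinnamon oats + muesli mix — 57 cm, 756 total.
Runner-up fruit rings + cinnamon oats tops out at 728.

756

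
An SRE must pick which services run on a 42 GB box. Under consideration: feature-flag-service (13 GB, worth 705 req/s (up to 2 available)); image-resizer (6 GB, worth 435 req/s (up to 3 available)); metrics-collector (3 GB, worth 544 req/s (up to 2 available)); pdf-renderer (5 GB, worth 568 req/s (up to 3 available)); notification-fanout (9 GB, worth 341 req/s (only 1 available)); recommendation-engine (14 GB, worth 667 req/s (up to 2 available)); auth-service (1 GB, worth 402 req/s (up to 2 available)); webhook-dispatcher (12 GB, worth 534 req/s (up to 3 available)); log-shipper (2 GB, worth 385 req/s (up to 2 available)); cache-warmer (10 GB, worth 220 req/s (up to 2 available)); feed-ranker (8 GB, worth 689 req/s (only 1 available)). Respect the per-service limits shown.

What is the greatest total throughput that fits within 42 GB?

The ratio ordering already packs tightly: image-resizer + 2×metrics-collector + 3×pdf-renderer + 2×auth-service + 2×log-shipper + feed-ranker, 41 GB, 5490.
The spare 1 GB is too small for any remaining service, and no exchange beats 5490.

5490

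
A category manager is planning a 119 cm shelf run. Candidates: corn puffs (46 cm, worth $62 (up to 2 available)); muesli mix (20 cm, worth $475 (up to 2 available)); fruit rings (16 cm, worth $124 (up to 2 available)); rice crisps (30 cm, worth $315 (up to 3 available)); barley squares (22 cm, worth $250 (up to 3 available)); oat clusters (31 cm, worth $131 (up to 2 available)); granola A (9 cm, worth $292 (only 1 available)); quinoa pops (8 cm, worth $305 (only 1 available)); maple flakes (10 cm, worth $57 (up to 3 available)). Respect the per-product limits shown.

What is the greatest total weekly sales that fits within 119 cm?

Ranking by ratio (weekly sales/cm): quinoa pops 38.12, granola A 32.44, muesli mix 23.75, barley squares 11.36.
Greedy by ratio would take 2×muesli mix + fruit rings + 2×barley squares + granola A + quinoa pops: 117 cm used, total 2171.
The 60 cm tied up in fruit rings and 2×barley squares is better spent on 2×rice crisps — total rises to 2177 (117 cm).
That's the maximum — no swap from here does better than 2177.

2177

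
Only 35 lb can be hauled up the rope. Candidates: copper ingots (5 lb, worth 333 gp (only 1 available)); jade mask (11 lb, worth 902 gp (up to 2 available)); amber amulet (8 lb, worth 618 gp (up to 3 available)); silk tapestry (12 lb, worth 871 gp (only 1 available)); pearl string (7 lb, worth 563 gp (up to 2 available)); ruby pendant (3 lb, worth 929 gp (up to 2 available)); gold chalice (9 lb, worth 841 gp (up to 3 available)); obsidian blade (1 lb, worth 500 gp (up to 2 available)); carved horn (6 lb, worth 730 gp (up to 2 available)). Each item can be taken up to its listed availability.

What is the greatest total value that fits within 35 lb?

Ranking by ratio (value/lb): obsidian blade 500.00, ruby pendant 309.67, carved horn 121.67, gold chalice 93.44.
Greedy by ratio would take copper ingots + 2×ruby pendant + gold chalice + 2×obsidian blade + 2×carved horn: 34 lb used, total 5492.
Replace copper ingots and gold chalice with amber amulet + pearl string: the trade gains 7 net, giving 5499 at 35 lb.
No other feasible combination exceeds 5499.

5499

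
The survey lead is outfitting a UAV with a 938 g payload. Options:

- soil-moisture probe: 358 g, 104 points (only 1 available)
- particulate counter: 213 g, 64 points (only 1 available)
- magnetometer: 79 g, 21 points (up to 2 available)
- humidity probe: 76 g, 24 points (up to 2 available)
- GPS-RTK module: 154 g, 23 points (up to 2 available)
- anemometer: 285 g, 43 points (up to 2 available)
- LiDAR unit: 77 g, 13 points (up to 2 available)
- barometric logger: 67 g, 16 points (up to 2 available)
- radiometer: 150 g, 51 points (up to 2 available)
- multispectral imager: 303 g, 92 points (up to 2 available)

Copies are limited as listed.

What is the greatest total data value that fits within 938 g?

286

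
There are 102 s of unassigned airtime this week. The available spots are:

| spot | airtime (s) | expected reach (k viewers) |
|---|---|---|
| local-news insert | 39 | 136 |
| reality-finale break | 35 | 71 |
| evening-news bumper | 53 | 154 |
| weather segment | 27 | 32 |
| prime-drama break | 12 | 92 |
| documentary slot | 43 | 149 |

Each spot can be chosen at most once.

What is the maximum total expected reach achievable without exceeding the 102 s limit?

Ranking by ratio (expected reach/s): prime-drama break 7.67, local-news insert 3.49, documentary slot 3.47, evening-news bumper 2.91.
The ratio ordering already packs tightly: local-news insert + prime-drama break + documentary slot, 94 s, 377.

377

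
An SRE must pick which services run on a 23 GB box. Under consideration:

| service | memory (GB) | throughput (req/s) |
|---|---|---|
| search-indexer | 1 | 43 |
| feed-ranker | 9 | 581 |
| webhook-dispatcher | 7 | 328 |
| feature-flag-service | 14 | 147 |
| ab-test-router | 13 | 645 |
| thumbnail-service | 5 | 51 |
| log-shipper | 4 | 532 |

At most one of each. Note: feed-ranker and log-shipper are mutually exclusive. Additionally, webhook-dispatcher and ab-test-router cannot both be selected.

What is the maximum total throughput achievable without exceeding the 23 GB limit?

Search-indexer + ab-test-router + thumbnail-service + log-shipper uses 23 of the 23 GB and totals 1271.
Next best is search-indexer + feed-ranker + ab-test-router at 1269 (23 GB) — short by 2.

1271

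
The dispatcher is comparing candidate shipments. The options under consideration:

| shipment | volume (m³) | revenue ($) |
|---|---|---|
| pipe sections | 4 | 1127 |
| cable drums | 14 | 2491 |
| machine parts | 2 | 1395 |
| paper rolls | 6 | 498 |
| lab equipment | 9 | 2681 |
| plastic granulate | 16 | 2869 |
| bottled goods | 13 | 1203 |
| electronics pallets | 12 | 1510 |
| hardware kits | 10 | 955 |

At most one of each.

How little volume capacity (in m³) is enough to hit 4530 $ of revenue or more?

15

Minimise m³ subject to total revenue ≥ 4530.
Taking pipe sections + machine parts + lab equipment gives 5203 (≥ 4530) for 15 m³.
Below 15 m³ the best achievable stays under 4530.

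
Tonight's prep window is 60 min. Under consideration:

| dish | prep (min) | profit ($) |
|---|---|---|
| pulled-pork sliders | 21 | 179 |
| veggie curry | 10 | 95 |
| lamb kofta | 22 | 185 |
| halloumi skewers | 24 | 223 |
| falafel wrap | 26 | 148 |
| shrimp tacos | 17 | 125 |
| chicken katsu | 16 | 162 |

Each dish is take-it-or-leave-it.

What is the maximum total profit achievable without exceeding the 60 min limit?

By profit per min: chicken katsu 10.12, veggie curry 9.50, halloumi skewers 9.29 lead.
Filling by ratio: veggie curry + halloumi skewers + chicken katsu for 480, with 10 min left unused.
Replace veggie curry and halloumi skewers with pulled-pork sliders + lamb kofta: the trade gains 46 net, giving 526 at 59 min.

526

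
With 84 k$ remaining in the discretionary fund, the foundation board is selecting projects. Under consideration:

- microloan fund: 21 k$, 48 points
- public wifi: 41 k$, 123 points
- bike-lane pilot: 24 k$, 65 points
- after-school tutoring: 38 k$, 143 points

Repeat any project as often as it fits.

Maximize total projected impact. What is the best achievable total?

2×after-school tutoring uses 76 of the 84 k$ and totals 286.
No other feasible combination exceeds 286.

286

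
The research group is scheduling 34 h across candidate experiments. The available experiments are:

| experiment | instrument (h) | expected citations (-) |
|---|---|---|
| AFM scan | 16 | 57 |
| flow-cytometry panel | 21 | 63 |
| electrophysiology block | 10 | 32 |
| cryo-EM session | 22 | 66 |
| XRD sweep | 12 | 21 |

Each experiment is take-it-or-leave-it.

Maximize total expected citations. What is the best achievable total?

98

Filling by ratio: AFM scan + electrophysiology block for 89, with 8 h left unused.
Replace AFM scan with cryo-EM session: the trade gains 9 net, giving 98 at 32 h.
The closest alternative, flow-cytometry panel + electrophysiology block, reaches only 95.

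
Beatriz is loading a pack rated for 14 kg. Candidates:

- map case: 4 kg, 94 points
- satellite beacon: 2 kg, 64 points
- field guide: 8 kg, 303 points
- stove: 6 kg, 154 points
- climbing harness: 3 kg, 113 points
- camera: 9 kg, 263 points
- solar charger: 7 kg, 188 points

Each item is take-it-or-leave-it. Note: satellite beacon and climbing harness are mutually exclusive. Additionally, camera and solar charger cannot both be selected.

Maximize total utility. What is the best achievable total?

461

Taking map case + satellite beacon + field guide: 14 kg used, 461 in utility.
Next best is field guide + stove at 457 (14 kg) — short by 4.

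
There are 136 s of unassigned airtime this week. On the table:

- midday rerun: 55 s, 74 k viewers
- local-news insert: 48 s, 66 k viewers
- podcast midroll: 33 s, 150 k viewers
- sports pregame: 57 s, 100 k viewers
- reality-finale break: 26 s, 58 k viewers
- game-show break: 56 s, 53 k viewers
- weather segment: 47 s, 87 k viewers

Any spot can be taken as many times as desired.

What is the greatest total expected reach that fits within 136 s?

Best packing: 4×podcast midroll — 132 s, 600 total.
The spare 4 s is too small for any remaining spot, and no exchange beats 600.

600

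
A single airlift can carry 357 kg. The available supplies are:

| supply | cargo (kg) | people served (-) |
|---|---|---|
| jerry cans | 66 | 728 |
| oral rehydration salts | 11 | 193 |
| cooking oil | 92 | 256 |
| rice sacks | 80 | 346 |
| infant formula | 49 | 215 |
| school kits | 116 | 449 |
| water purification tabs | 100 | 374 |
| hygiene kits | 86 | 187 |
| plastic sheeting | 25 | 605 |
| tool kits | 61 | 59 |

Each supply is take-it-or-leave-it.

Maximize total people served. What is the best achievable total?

2536

Density check — plastic sheeting 24.20, oral rehydration salts 17.55, jerry cans 11.03 are the best per kg.
Best packing: jerry cans + oral rehydration salts + rice sacks + infant formula + school kits + plastic sheeting — 347 kg, 2536 total.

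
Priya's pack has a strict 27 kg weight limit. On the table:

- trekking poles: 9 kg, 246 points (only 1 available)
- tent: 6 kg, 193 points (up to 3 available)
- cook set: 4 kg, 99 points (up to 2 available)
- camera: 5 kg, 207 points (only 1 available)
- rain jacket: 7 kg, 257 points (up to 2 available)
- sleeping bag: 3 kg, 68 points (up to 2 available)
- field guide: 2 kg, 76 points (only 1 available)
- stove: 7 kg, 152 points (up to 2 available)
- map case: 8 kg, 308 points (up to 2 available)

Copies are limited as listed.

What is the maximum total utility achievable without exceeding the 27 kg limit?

1029

Taking the top-ratio items first gives cook set + camera + field guide + 2×map case for 998 (27 kg).
The 14 kg tied up in cook set and field guide and map case is better spent on 2×rain jacket — total rises to 1029 (27 kg).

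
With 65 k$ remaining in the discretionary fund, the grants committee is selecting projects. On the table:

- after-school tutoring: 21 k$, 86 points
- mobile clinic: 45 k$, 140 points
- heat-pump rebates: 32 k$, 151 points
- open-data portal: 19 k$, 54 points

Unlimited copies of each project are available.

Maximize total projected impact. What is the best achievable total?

302

Density check — heat-pump rebates 4.72, after-school tutoring 4.10, mobile clinic 3.11, open-data portal 2.84 are the best per k$.
2×heat-pump rebates uses 64 of the 65 k$ and totals 302.
That's the maximum — no swap from here does better than 302.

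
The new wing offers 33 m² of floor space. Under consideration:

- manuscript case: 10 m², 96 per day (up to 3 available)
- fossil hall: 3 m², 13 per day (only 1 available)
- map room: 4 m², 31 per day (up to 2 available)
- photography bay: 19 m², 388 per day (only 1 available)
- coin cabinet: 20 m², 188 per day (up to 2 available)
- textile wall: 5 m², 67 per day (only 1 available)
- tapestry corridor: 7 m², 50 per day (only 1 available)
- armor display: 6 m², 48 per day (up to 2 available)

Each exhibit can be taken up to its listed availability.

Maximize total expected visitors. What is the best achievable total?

517

Density check — photography bay 20.42, textile wall 13.40, manuscript case 9.60 are the best per m².
A density-first pass picks fossil hall + photography bay + textile wall + armor display — 516 at 33 m².
Replace fossil hall and armor display with 2×map room: the trade gains 1 net, giving 517 at 32 m².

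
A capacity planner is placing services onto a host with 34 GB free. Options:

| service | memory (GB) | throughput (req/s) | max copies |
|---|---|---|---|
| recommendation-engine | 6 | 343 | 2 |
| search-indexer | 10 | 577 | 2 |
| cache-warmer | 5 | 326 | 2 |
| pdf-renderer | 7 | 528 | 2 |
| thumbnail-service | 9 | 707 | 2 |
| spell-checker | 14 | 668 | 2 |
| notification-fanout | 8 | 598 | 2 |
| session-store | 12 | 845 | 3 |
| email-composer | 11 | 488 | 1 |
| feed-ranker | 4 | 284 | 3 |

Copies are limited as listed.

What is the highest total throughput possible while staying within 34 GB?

2610

Greedy by ratio would take 2×pdf-renderer + 2×thumbnail-service: 32 GB used, total 2470.
Replace 2×pdf-renderer with 2×notification-fanout: the trade gains 140 net, giving 2610 at 34 GB.
Every other selection either busts 34 GB or exceeds an availability limit or fails to beat 2610.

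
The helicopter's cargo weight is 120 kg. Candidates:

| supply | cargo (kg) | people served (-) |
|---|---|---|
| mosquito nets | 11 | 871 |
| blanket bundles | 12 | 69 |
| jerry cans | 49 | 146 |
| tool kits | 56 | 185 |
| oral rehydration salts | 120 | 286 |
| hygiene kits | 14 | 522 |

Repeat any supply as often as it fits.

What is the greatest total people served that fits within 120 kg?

8710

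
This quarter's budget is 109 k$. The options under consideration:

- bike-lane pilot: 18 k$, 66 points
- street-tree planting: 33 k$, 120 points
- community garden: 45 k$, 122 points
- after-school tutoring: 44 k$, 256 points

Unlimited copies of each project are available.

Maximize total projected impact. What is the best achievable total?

Best packing: bike-lane pilot + 2×after-school tutoring — 106 k$, 578 total.
That's the maximum — no swap from here does better than 578.

578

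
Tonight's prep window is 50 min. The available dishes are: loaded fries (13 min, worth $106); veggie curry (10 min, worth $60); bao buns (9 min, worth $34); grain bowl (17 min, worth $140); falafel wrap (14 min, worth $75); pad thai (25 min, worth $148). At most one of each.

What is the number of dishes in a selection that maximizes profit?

Optimal total is 340.
loaded fries + veggie curry + bao buns + grain bowl hits 340 at 49 min.
Every optimal selection uses 4 dishes.

4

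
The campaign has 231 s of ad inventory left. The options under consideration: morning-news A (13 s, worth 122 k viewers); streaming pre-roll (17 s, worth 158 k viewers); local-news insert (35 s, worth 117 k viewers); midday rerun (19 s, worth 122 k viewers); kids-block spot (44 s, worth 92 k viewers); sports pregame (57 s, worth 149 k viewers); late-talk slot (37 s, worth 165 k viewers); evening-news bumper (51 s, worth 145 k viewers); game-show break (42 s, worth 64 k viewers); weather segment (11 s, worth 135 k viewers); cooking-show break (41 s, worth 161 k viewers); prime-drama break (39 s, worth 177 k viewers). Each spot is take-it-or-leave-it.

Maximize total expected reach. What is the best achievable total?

Ranking by ratio (expected reach/s): weather segment 12.27, morning-news A 9.38, streaming pre-roll 9.29, midday rerun 6.42.
Taking the top-ratio spots first gives morning-news A + streaming pre-roll + local-news insert + midday rerun + late-talk slot + weather segment + cooking-show break + prime-drama break for 1157 (212 s).
The 35 s tied up in local-news insert is better spent on evening-news bumper — total rises to 1185 (228 s).
Every other selection either busts 231 s or fails to beat 1185.

1185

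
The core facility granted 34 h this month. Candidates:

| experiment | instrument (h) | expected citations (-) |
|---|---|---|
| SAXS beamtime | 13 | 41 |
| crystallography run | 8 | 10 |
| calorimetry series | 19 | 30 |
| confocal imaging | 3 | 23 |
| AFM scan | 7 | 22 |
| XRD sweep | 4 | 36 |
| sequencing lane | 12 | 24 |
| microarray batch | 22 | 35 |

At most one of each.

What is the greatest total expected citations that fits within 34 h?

124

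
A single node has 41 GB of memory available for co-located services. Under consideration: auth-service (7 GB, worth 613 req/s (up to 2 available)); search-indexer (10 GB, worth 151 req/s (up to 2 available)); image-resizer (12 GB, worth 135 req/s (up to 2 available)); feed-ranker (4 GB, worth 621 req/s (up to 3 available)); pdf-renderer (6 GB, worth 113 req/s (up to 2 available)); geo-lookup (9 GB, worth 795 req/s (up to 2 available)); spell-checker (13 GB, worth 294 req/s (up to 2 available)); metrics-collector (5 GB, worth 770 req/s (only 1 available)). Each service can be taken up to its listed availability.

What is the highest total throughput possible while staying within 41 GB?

4654

Greedy by ratio would take 3×feed-ranker + pdf-renderer + 2×geo-lookup + metrics-collector: 41 GB used, total 4336.
The 15 GB tied up in pdf-renderer and geo-lookup is better spent on 2×auth-service — total rises to 4654 (40 GB).
Nothing else within 41 GB beats 4654.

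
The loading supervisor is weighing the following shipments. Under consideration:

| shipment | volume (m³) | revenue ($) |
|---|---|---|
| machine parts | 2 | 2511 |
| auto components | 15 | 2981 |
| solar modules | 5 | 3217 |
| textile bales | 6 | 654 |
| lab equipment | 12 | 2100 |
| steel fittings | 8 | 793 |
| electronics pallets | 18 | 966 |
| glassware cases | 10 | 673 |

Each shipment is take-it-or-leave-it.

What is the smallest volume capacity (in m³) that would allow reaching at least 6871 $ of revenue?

Look for the lowest-volume combination reaching 6871.
machine parts + solar modules + lab equipment reaches 7828 using 19 m³.
No combination under 19 m³ hits 6871.

19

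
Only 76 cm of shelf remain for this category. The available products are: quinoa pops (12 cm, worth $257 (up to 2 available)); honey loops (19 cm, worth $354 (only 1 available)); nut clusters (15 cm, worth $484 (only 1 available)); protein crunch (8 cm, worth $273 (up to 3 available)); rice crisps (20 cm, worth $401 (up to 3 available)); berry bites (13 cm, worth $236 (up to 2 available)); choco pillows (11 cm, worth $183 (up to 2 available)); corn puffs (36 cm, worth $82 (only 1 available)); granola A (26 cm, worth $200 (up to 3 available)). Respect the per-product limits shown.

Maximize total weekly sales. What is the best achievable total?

Best packing: 2×quinoa pops + nut clusters + 3×protein crunch + berry bites — 76 cm, 2053 total.
Every other selection either busts 76 cm or exceeds an availability limit or fails to beat 2053.

2053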